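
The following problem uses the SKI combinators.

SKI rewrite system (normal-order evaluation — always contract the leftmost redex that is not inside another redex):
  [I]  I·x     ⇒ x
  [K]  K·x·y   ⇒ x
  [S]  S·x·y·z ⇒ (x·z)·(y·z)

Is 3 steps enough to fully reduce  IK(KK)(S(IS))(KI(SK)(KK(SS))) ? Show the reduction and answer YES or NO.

Answer: YES — reaches normal form K in 3 ≤ 3 steps

Derivation:
  start: IK(KK)(S(IS))(KI(SK)(KK(SS)))
  step 1: K(KK)(S(IS))(KI(SK)(KK(SS)))
  step 2: KK(KI(SK)(KK(SS)))
  step 3: K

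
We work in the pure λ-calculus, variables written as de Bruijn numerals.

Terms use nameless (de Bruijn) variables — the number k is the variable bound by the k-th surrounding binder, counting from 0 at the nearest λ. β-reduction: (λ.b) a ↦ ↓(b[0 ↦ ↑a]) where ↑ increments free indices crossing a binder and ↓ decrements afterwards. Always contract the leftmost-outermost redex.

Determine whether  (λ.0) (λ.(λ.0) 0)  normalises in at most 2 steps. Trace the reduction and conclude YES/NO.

  start: (λ.0) (λ.(λ.0) 0)
  step 1: λ.(λ.0) 0
  step 2: λ.0

Answer: YES — reaches normal form λ.0 in 2 ≤ 2 steps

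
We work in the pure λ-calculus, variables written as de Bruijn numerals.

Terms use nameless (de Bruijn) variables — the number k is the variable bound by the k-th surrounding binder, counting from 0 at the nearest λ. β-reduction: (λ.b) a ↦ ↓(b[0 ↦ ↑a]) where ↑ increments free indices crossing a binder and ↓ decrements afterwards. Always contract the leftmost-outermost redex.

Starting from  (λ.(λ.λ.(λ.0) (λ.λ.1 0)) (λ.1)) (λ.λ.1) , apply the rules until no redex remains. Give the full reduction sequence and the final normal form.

  start: (λ.(λ.λ.(λ.0) (λ.λ.1 0)) (λ.1)) (λ.λ.1)
  [1] (λ.λ.(λ.0) (λ.λ.1 0)) (λ.λ.λ.1)
  [2] λ.(λ.0) (λ.λ.1 0)
  [3] λ.λ.λ.1 0

Answer: normal form = λ.λ.λ.1 0  (in 3 steps)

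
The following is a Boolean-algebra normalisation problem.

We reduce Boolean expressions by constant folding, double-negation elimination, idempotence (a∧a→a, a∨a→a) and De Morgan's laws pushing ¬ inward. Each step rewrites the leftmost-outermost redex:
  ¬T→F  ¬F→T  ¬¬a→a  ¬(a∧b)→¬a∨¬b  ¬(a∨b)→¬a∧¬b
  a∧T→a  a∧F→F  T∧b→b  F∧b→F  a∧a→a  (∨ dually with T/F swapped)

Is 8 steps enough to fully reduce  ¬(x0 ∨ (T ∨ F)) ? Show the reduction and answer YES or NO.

Answer: YES — reaches normal form F in 5 ≤ 8 steps

Reduction:
  start: ¬(x0 ∨ (T ∨ F))
  →1  ¬x0 ∧ ¬(T ∨ F)
  →2  ¬x0 ∧ (¬T ∧ ¬F)
  →3  ¬x0 ∧ (F ∧ ¬F)
  →4  ¬x0 ∧ F
  →5  F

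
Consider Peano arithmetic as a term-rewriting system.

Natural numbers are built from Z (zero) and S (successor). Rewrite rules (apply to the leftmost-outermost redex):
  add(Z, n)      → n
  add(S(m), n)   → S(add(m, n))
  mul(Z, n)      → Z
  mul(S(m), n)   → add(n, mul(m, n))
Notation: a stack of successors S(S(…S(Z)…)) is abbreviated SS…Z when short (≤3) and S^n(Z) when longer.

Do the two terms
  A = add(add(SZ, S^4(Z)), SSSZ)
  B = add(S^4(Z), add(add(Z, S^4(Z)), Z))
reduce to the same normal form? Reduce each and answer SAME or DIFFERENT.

Answer: SAME — A ⇓ S^8(Z), B ⇓ S^8(Z)

Working:
Term A:
  start: add(add(SZ, S^4(Z)), SSSZ)
  →1  add(S(add(Z, S^4(Z))), SSSZ)
  →2  S(add(add(Z, S^4(Z)), SSSZ))
  →3  S(add(S^4(Z), SSSZ))
  →4  S(S(add(SSSZ, SSSZ)))
  →5  S(S(S(add(SSZ, SSSZ))))
  →6  S(S(S(S(add(SZ, SSSZ)))))
  →7  S(S(S(S(S(add(Z, SSSZ))))))
  →8  S^8(Z)

Term B:
  start: add(S^4(Z), add(add(Z, S^4(Z)), Z))
  →1  S(add(SSSZ, add(add(Z, S^4(Z)), Z)))
  →2  S(S(add(SSZ, add(add(Z, S^4(Z)), Z))))
  →3  S(S(S(add(SZ, add(add(Z, S^4(Z)), Z)))))
  →4  S(S(S(S(add(Z, add(add(Z, S^4(Z)), Z))))))
  →5  S(S(S(S(add(add(Z, S^4(Z)), Z)))))
  →6  S(S(S(S(add(S^4(Z), Z)))))
  →7  S(S(S(S(S(add(SSSZ, Z))))))
  →8  S(S(S(S(S(S(add(SSZ, Z)))))))
  →9  S(S(S(S(S(S(S(add(SZ, Z))))))))
  →10  S(S(S(S(S(S(S(S(add(Z, Z)))))))))
  →11  S^8(Z)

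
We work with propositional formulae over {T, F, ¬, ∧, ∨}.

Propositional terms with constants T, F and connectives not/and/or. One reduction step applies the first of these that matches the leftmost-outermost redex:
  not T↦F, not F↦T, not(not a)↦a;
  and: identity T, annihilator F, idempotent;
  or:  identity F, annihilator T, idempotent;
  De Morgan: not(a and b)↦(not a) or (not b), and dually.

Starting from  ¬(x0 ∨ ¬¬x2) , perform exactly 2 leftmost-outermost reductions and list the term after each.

Answer: after 2 steps: ¬x0 ∧ ¬x2

Derivation:
  start: ¬(x0 ∨ ¬¬x2)
  →1  ¬x0 ∧ ¬¬¬x2
  →2  ¬x0 ∧ ¬x2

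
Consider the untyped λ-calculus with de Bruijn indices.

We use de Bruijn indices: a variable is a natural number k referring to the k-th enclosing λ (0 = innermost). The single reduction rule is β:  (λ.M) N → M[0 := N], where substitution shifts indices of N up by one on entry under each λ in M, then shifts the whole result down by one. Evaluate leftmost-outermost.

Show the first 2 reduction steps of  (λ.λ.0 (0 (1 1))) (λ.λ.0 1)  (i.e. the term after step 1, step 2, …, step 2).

  start: (λ.λ.0 (0 (1 1))) (λ.λ.0 1)
  →1  λ.0 (0 ((λ.λ.0 1) (λ.λ.0 1)))
  →2  λ.0 (0 (λ.0 (λ.λ.0 1)))

Answer: after 2 steps: λ.0 (0 (λ.0 (λ.λ.0 1)))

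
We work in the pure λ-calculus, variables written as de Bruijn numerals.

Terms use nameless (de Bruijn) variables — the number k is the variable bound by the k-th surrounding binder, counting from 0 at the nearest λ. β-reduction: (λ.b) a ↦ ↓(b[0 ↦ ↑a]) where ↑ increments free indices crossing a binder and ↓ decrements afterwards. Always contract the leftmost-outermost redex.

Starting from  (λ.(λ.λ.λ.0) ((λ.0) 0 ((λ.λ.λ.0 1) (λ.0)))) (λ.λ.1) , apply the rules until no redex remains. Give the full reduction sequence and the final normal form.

Answer: normal form = λ.λ.0  (in 2 steps)

Derivation:
  start: (λ.(λ.λ.λ.0) ((λ.0) 0 ((λ.λ.λ.0 1) (λ.0)))) (λ.λ.1)
  step 1: (λ.λ.λ.0) ((λ.0) (λ.λ.1) ((λ.λ.λ.0 1) (λ.0)))
  step 2: λ.λ.0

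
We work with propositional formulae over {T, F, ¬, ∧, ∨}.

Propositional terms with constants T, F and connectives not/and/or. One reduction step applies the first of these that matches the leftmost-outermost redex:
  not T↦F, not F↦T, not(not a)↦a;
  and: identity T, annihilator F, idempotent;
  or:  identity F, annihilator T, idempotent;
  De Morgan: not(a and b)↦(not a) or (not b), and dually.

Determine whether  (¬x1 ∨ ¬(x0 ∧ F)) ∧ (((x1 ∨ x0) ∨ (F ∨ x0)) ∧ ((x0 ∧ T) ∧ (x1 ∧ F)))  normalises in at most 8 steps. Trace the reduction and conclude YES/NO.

Answer: NO — after 8 steps the term is ((x1 ∨ x0) ∨ x0) ∧ (x0 ∧ F), not yet normal

Reduction:
  start: (¬x1 ∨ ¬(x0 ∧ F)) ∧ (((x1 ∨ x0) ∨ (F ∨ x0)) ∧ ((x0 ∧ T) ∧ (x1 ∧ F)))
  →1  (¬x1 ∨ (¬x0 ∨ ¬F)) ∧ (((x1 ∨ x0) ∨ (F ∨ x0)) ∧ ((x0 ∧ T) ∧ (x1 ∧ F)))
  →2  (¬x1 ∨ (¬x0 ∨ T)) ∧ (((x1 ∨ x0) ∨ (F ∨ x0)) ∧ ((x0 ∧ T) ∧ (x1 ∧ F)))
  →3  (¬x1 ∨ T) ∧ (((x1 ∨ x0) ∨ (F ∨ x0)) ∧ ((x0 ∧ T) ∧ (x1 ∧ F)))
  →4  T ∧ (((x1 ∨ x0) ∨ (F ∨ x0)) ∧ ((x0 ∧ T) ∧ (x1 ∧ F)))
  →5  ((x1 ∨ x0) ∨ (F ∨ x0)) ∧ ((x0 ∧ T) ∧ (x1 ∧ F))
  →6  ((x1 ∨ x0) ∨ x0) ∧ ((x0 ∧ T) ∧ (x1 ∧ F))
  →7  ((x1 ∨ x0) ∨ x0) ∧ (x0 ∧ (x1 ∧ F))
  →8  ((x1 ∨ x0) ∨ x0) ∧ (x0 ∧ F)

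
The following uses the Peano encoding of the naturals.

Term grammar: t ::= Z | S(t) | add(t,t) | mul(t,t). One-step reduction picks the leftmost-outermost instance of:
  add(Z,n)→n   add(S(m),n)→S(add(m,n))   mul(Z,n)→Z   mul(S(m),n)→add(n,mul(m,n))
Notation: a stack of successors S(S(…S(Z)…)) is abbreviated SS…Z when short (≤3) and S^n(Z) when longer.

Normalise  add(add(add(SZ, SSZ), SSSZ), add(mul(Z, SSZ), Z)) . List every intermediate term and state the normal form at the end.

  start: add(add(add(SZ, SSZ), SSSZ), add(mul(Z, SSZ), Z))
  step 1: add(add(S(add(Z, SSZ)), SSSZ), add(mul(Z, SSZ), Z))
  step 2: add(S(add(add(Z, SSZ), SSSZ)), add(mul(Z, SSZ), Z))
  step 3: S(add(add(add(Z, SSZ), SSSZ), add(mul(Z, SSZ), Z)))
  step 4: S(add(add(SSZ, SSSZ), add(mul(Z, SSZ), Z)))
  step 5: S(add(S(add(SZ, SSSZ)), add(mul(Z, SSZ), Z)))
  step 6: S(S(add(add(SZ, SSSZ), add(mul(Z, SSZ), Z))))
  step 7: S(S(add(S(add(Z, SSSZ)), add(mul(Z, SSZ), Z))))
  step 8: S(S(S(add(add(Z, SSSZ), add(mul(Z, SSZ), Z)))))
  step 9: S(S(S(add(SSSZ, add(mul(Z, SSZ), Z)))))
  step 10: S(S(S(S(add(SSZ, add(mul(Z, SSZ), Z))))))
  step 11: S(S(S(S(S(add(SZ, add(mul(Z, SSZ), Z)))))))
  step 12: S(S(S(S(S(S(add(Z, add(mul(Z, SSZ), Z))))))))
  step 13: S(S(S(S(S(S(add(mul(Z, SSZ), Z)))))))
  step 14: S(S(S(S(S(S(add(Z, Z)))))))
  step 15: S^6(Z)

Answer: normal form = S^6(Z)  (in 15 steps)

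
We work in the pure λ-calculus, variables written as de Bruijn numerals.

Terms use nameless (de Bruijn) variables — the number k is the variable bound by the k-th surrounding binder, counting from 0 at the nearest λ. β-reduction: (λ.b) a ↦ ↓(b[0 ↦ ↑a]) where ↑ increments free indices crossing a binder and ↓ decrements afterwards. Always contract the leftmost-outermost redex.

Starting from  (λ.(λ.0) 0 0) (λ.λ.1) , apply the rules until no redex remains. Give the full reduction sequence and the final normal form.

  start: (λ.(λ.0) 0 0) (λ.λ.1)
  →1  (λ.0) (λ.λ.1) (λ.λ.1)
  →2  (λ.λ.1) (λ.λ.1)
  →3  λ.λ.λ.1

Answer: normal form = λ.λ.λ.1  (in 3 steps)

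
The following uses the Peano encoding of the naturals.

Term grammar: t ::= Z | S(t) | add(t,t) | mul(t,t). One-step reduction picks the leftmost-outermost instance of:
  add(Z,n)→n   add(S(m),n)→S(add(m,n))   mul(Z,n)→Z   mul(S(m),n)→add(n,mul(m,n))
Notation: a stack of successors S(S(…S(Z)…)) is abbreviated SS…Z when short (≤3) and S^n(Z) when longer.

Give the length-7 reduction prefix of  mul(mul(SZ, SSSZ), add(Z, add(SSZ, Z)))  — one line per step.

Answer: after 7 steps: S(add(S(add(Z, Z)), mul(add(SSZ, mul(Z, SSSZ)), add(Z, add(SSZ, Z)))))

Reduction:
  start: mul(mul(SZ, SSSZ), add(Z, add(SSZ, Z)))
  step 1: mul(add(SSSZ, mul(Z, SSSZ)), add(Z, add(SSZ, Z)))
  step 2: mul(S(add(SSZ, mul(Z, SSSZ))), add(Z, add(SSZ, Z)))
  step 3: add(add(Z, add(SSZ, Z)), mul(add(SSZ, mul(Z, SSSZ)), add(Z, add(SSZ, Z))))
  step 4: add(add(SSZ, Z), mul(add(SSZ, mul(Z, SSSZ)), add(Z, add(SSZ, Z))))
  step 5: add(S(add(SZ, Z)), mul(add(SSZ, mul(Z, SSSZ)), add(Z, add(SSZ, Z))))
  step 6: S(add(add(SZ, Z), mul(add(SSZ, mul(Z, SSSZ)), add(Z, add(SSZ, Z)))))
  step 7: S(add(S(add(Z, Z)), mul(add(SSZ, mul(Z, SSSZ)), add(Z, add(SSZ, Z)))))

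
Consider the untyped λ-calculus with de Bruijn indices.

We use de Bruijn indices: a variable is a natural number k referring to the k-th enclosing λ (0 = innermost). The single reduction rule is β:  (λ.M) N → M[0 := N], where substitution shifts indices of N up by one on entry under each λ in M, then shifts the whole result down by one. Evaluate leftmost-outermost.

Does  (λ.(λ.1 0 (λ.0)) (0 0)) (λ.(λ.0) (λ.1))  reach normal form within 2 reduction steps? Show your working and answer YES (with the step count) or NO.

Answer: NO — after 2 steps the term is (λ.(λ.0) (λ.1)) ((λ.(λ.0) (λ.1)) (λ.(λ.0) (λ.1))) (λ.0), not yet normal

Reduction:
  start: (λ.(λ.1 0 (λ.0)) (0 0)) (λ.(λ.0) (λ.1))
  →1  (λ.(λ.(λ.0) (λ.1)) 0 (λ.0)) ((λ.(λ.0) (λ.1)) (λ.(λ.0) (λ.1)))
  →2  (λ.(λ.0) (λ.1)) ((λ.(λ.0) (λ.1)) (λ.(λ.0) (λ.1))) (λ.0)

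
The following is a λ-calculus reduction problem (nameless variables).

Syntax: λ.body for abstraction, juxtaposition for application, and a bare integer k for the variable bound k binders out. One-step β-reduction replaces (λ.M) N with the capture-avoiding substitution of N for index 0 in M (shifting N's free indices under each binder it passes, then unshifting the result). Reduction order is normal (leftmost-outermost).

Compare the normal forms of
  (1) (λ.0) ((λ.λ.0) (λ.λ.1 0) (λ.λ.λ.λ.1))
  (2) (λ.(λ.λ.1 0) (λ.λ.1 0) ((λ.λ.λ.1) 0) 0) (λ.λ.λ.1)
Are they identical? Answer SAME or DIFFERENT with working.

Answer: SAME — A ⇓ λ.λ.λ.λ.1, B ⇓ λ.λ.λ.λ.1

Reduction:
Term A:
  start: (λ.0) ((λ.λ.0) (λ.λ.1 0) (λ.λ.λ.λ.1))
  →1  (λ.λ.0) (λ.λ.1 0) (λ.λ.λ.λ.1)
  →2  (λ.0) (λ.λ.λ.λ.1)
  →3  λ.λ.λ.λ.1

Term B:
  start: (λ.(λ.λ.1 0) (λ.λ.1 0) ((λ.λ.λ.1) 0) 0) (λ.λ.λ.1)
  →1  (λ.λ.1 0) (λ.λ.1 0) ((λ.λ.λ.1) (λ.λ.λ.1)) (λ.λ.λ.1)
  →2  (λ.(λ.λ.1 0) 0) ((λ.λ.λ.1) (λ.λ.λ.1)) (λ.λ.λ.1)
  →3  (λ.λ.1 0) ((λ.λ.λ.1) (λ.λ.λ.1)) (λ.λ.λ.1)
  →4  (λ.(λ.λ.λ.1) (λ.λ.λ.1) 0) (λ.λ.λ.1)
  →5  (λ.λ.λ.1) (λ.λ.λ.1) (λ.λ.λ.1)
  →6  (λ.λ.1) (λ.λ.λ.1)
  →7  λ.λ.λ.λ.1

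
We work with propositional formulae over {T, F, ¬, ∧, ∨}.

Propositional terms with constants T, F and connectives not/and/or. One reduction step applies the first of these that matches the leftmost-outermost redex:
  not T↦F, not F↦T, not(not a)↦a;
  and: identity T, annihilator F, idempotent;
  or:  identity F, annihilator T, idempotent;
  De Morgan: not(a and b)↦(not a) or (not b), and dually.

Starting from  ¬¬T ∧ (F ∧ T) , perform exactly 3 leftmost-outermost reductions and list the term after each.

  start: ¬¬T ∧ (F ∧ T)
  step 1: T ∧ (F ∧ T)
  step 2: F ∧ T
  step 3: F

Answer: after 3 steps: F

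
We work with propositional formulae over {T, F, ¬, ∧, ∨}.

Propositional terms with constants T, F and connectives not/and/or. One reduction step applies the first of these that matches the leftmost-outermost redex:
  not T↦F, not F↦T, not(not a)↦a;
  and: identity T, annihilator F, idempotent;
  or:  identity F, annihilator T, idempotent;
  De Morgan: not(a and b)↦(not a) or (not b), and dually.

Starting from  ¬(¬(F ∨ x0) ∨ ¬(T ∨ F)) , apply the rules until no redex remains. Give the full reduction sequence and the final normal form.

Answer: normal form = x0  (in 6 steps)

Derivation:
  start: ¬(¬(F ∨ x0) ∨ ¬(T ∨ F))
  [1] ¬¬(F ∨ x0) ∧ ¬¬(T ∨ F)
  [2] (F ∨ x0) ∧ ¬¬(T ∨ F)
  [3] x0 ∧ ¬¬(T ∨ F)
  [4] x0 ∧ (T ∨ F)
  [5] x0 ∧ T
  [6] x0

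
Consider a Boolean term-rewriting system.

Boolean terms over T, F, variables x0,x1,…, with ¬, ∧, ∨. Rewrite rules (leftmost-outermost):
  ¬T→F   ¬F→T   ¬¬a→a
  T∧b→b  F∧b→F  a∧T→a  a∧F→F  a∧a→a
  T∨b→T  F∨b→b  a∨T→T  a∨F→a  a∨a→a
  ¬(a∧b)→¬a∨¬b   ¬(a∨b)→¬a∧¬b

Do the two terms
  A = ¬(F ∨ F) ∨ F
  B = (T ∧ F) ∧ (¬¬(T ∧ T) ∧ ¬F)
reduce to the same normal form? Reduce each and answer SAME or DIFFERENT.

Term A:
  start: ¬(F ∨ F) ∨ F
  step 1: ¬(F ∨ F)
  step 2: ¬F ∧ ¬F
  step 3: ¬F
  step 4: T

Term B:
  start: (T ∧ F) ∧ (¬¬(T ∧ T) ∧ ¬F)
  step 1: F ∧ (¬¬(T ∧ T) ∧ ¬F)
  step 2: F

Answer: DIFFERENT — A ⇓ T, B ⇓ F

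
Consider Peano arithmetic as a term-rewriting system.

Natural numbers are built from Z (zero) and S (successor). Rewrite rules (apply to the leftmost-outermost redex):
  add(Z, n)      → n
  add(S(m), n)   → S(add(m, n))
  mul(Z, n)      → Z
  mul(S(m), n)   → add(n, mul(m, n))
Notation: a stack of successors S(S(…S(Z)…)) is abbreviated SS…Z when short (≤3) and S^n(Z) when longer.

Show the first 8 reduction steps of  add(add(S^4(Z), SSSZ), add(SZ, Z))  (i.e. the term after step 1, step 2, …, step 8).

  start: add(add(S^4(Z), SSSZ), add(SZ, Z))
  step 1: add(S(add(SSSZ, SSSZ)), add(SZ, Z))
  step 2: S(add(add(SSSZ, SSSZ), add(SZ, Z)))
  step 3: S(add(S(add(SSZ, SSSZ)), add(SZ, Z)))
  step 4: S(S(add(add(SSZ, SSSZ), add(SZ, Z))))
  step 5: S(S(add(S(add(SZ, SSSZ)), add(SZ, Z))))
  step 6: S(S(S(add(add(SZ, SSSZ), add(SZ, Z)))))
  step 7: S(S(S(add(S(add(Z, SSSZ)), add(SZ, Z)))))
  step 8: S(S(S(S(add(add(Z, SSSZ), add(SZ, Z))))))

Answer: after 8 steps: S(S(S(S(add(add(Z, SSSZ), add(SZ, Z))))))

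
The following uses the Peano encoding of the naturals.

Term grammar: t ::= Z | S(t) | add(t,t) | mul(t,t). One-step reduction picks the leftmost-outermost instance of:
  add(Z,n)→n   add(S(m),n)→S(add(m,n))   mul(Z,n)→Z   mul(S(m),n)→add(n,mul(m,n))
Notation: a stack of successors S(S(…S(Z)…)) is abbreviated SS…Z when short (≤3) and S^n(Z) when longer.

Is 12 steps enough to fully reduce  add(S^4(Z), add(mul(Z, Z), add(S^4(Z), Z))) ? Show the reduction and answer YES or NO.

  start: add(S^4(Z), add(mul(Z, Z), add(S^4(Z), Z)))
  →1  S(add(SSSZ, add(mul(Z, Z), add(S^4(Z), Z))))
  →2  S(S(add(SSZ, add(mul(Z, Z), add(S^4(Z), Z)))))
  →3  S(S(S(add(SZ, add(mul(Z, Z), add(S^4(Z), Z))))))
  →4  S(S(S(S(add(Z, add(mul(Z, Z), add(S^4(Z), Z)))))))
  →5  S(S(S(S(add(mul(Z, Z), add(S^4(Z), Z))))))
  →6  S(S(S(S(add(Z, add(S^4(Z), Z))))))
  →7  S(S(S(S(add(S^4(Z), Z)))))
  →8  S(S(S(S(S(add(SSSZ, Z))))))
  →9  S(S(S(S(S(S(add(SSZ, Z)))))))
  →10  S(S(S(S(S(S(S(add(SZ, Z))))))))
  →11  S(S(S(S(S(S(S(S(add(Z, Z)))))))))
  →12  S^8(Z)

Answer: YES — reaches normal form S^8(Z) in 12 ≤ 12 steps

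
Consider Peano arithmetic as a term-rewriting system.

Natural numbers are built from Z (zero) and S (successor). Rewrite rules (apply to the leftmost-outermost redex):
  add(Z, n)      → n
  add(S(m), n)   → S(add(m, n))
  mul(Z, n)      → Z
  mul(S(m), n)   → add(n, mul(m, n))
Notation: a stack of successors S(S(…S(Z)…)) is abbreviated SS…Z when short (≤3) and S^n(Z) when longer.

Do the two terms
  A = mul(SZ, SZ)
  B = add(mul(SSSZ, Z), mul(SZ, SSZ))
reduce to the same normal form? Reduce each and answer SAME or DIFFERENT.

Answer: DIFFERENT — A ⇓ SZ, B ⇓ SSZ

Reduction:
Term A:
  start: mul(SZ, SZ)
  [1] add(SZ, mul(Z, SZ))
  [2] S(add(Z, mul(Z, SZ)))
  [3] S(mul(Z, SZ))
  [4] SZ

Term B:
  start: add(mul(SSSZ, Z), mul(SZ, SSZ))
  [1] add(add(Z, mul(SSZ, Z)), mul(SZ, SSZ))
  [2] add(mul(SSZ, Z), mul(SZ, SSZ))
  [3] add(add(Z, mul(SZ, Z)), mul(SZ, SSZ))
  [4] add(mul(SZ, Z), mul(SZ, SSZ))
  [5] add(add(Z, mul(Z, Z)), mul(SZ, SSZ))
  [6] add(mul(Z, Z), mul(SZ, SSZ))
  [7] add(Z, mul(SZ, SSZ))
  [8] mul(SZ, SSZ)
  [9] add(SSZ, mul(Z, SSZ))
  [10] S(add(SZ, mul(Z, SSZ)))
  [11] S(S(add(Z, mul(Z, SSZ))))
  [12] S(S(mul(Z, SSZ)))
  [13] SSZ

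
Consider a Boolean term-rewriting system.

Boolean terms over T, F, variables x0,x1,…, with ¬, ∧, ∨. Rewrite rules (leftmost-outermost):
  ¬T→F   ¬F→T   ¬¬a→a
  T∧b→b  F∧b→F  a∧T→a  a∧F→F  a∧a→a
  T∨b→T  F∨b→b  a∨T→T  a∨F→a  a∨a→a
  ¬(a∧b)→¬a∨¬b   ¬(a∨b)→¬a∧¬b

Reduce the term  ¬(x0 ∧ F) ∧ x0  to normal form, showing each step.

  start: ¬(x0 ∧ F) ∧ x0
  [1] (¬x0 ∨ ¬F) ∧ x0
  [2] (¬x0 ∨ T) ∧ x0
  [3] T ∧ x0
  [4] x0

Answer: normal form = x0  (in 4 steps)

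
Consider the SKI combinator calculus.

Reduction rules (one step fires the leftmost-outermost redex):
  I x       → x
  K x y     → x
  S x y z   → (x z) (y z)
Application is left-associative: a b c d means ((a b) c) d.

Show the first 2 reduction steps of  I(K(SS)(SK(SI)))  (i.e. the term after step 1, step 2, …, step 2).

Answer: after 2 steps: SS

Working:
  start: I(K(SS)(SK(SI)))
  [1] K(SS)(SK(SI))
  [2] SS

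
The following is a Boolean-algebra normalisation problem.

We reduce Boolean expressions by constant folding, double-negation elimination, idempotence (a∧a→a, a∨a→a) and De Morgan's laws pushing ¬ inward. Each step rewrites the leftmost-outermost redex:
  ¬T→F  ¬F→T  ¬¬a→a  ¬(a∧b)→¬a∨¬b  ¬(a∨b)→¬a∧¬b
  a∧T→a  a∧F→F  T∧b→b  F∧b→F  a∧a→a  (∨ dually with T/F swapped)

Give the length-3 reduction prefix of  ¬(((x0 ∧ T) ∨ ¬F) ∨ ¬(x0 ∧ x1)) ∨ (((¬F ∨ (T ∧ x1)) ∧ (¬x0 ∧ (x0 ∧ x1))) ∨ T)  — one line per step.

Answer: after 3 steps: (((¬x0 ∨ ¬T) ∧ ¬¬F) ∧ ¬¬(x0 ∧ x1)) ∨ (((¬F ∨ (T ∧ x1)) ∧ (¬x0 ∧ (x0 ∧ x1))) ∨ T)

Working:
  start: ¬(((x0 ∧ T) ∨ ¬F) ∨ ¬(x0 ∧ x1)) ∨ (((¬F ∨ (T ∧ x1)) ∧ (¬x0 ∧ (x0 ∧ x1))) ∨ T)
  →1  (¬((x0 ∧ T) ∨ ¬F) ∧ ¬¬(x0 ∧ x1)) ∨ (((¬F ∨ (T ∧ x1)) ∧ (¬x0 ∧ (x0 ∧ x1))) ∨ T)
  →2  ((¬(x0 ∧ T) ∧ ¬¬F) ∧ ¬¬(x0 ∧ x1)) ∨ (((¬F ∨ (T ∧ x1)) ∧ (¬x0 ∧ (x0 ∧ x1))) ∨ T)
  →3  (((¬x0 ∨ ¬T) ∧ ¬¬F) ∧ ¬¬(x0 ∧ x1)) ∨ (((¬F ∨ (T ∧ x1)) ∧ (¬x0 ∧ (x0 ∧ x1))) ∨ T)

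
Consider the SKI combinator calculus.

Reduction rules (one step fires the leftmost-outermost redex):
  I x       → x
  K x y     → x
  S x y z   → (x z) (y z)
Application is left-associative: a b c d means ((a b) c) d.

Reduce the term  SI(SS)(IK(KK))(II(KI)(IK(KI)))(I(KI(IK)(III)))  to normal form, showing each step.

  start: SI(SS)(IK(KK))(II(KI)(IK(KI)))(I(KI(IK)(III)))
  →1  I(IK(KK))(SS(IK(KK)))(II(KI)(IK(KI)))(I(KI(IK)(III)))
  →2  IK(KK)(SS(IK(KK)))(II(KI)(IK(KI)))(I(KI(IK)(III)))
  →3  K(KK)(SS(IK(KK)))(II(KI)(IK(KI)))(I(KI(IK)(III)))
  →4  KK(II(KI)(IK(KI)))(I(KI(IK)(III)))
  →5  K(I(KI(IK)(III)))
  →6  K(KI(IK)(III))
  →7  K(I(III))
  →8  K(III)
  →9  K(II)
  →10  KI

Answer: normal form = KI  (in 10 steps)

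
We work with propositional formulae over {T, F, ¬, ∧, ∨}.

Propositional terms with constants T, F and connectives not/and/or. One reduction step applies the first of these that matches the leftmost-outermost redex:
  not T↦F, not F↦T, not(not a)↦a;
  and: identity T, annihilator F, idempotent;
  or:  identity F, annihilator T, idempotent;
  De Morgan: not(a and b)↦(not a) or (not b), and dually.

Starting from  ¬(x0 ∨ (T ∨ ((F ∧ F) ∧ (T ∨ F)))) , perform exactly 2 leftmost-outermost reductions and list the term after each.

  start: ¬(x0 ∨ (T ∨ ((F ∧ F) ∧ (T ∨ F))))
  →1  ¬x0 ∧ ¬(T ∨ ((F ∧ F) ∧ (T ∨ F)))
  →2  ¬x0 ∧ (¬T ∧ ¬((F ∧ F) ∧ (T ∨ F)))

Answer: after 2 steps: ¬x0 ∧ (¬T ∧ ¬((F ∧ F) ∧ (T ∨ F)))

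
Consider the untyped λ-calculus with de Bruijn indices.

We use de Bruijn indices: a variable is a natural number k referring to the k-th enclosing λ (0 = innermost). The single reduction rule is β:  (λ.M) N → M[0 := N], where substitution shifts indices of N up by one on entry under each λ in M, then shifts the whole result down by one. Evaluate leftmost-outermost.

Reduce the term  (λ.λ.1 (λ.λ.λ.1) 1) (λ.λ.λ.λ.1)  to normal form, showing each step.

  start: (λ.λ.1 (λ.λ.λ.1) 1) (λ.λ.λ.λ.1)
  step 1: λ.(λ.λ.λ.λ.1) (λ.λ.λ.1) (λ.λ.λ.λ.1)
  step 2: λ.(λ.λ.λ.1) (λ.λ.λ.λ.1)
  step 3: λ.λ.λ.1

Answer: normal form = λ.λ.λ.1  (in 3 steps)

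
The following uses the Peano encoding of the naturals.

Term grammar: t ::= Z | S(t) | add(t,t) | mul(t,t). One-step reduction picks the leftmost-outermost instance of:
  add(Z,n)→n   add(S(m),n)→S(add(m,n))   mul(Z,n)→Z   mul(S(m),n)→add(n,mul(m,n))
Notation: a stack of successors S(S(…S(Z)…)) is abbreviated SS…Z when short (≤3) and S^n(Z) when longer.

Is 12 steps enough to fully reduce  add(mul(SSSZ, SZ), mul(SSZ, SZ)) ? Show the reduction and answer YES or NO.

  start: add(mul(SSSZ, SZ), mul(SSZ, SZ))
  step 1: add(add(SZ, mul(SSZ, SZ)), mul(SSZ, SZ))
  step 2: add(S(add(Z, mul(SSZ, SZ))), mul(SSZ, SZ))
  step 3: S(add(add(Z, mul(SSZ, SZ)), mul(SSZ, SZ)))
  step 4: S(add(mul(SSZ, SZ), mul(SSZ, SZ)))
  step 5: S(add(add(SZ, mul(SZ, SZ)), mul(SSZ, SZ)))
  step 6: S(add(S(add(Z, mul(SZ, SZ))), mul(SSZ, SZ)))
  step 7: S(S(add(add(Z, mul(SZ, SZ)), mul(SSZ, SZ))))
  step 8: S(S(add(mul(SZ, SZ), mul(SSZ, SZ))))
  step 9: S(S(add(add(SZ, mul(Z, SZ)), mul(SSZ, SZ))))
  step 10: S(S(add(S(add(Z, mul(Z, SZ))), mul(SSZ, SZ))))
  step 11: S(S(S(add(add(Z, mul(Z, SZ)), mul(SSZ, SZ)))))
  step 12: S(S(S(add(mul(Z, SZ), mul(SSZ, SZ)))))

Answer: NO — after 12 steps the term is S(S(S(add(mul(Z, SZ), mul(SSZ, SZ))))), not yet normal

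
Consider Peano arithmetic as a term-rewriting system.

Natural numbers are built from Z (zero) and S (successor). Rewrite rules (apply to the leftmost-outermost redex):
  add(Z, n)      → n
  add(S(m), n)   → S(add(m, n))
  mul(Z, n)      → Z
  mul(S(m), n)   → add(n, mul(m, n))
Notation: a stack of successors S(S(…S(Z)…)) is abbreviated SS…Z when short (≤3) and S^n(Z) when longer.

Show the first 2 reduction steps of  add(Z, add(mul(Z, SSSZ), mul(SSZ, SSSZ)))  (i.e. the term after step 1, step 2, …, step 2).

Answer: after 2 steps: add(Z, mul(SSZ, SSSZ))

Reduction:
  start: add(Z, add(mul(Z, SSSZ), mul(SSZ, SSSZ)))
  [1] add(mul(Z, SSSZ), mul(SSZ, SSSZ))
  [2] add(Z, mul(SSZ, SSSZ))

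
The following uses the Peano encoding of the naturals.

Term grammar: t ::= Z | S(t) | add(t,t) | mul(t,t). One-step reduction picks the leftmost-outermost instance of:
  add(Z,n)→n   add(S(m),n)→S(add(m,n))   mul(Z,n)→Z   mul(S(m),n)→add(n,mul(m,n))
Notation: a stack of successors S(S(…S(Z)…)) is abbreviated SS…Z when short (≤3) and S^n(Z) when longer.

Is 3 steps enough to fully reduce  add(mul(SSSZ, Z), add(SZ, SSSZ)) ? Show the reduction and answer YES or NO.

  start: add(mul(SSSZ, Z), add(SZ, SSSZ))
  [1] add(add(Z, mul(SSZ, Z)), add(SZ, SSSZ))
  [2] add(mul(SSZ, Z), add(SZ, SSSZ))
  [3] add(add(Z, mul(SZ, Z)), add(SZ, SSSZ))

Answer: NO — after 3 steps the term is add(add(Z, mul(SZ, Z)), add(SZ, SSSZ)), not yet normal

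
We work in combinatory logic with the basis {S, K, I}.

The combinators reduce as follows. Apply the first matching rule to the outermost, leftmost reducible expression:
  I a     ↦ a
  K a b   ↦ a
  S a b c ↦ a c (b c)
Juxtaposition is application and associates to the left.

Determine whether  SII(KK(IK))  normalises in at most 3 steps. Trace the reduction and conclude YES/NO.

Answer: NO — after 3 steps the term is K(I(KK(IK))), not yet normal

Derivation:
  start: SII(KK(IK))
  [1] I(KK(IK))(I(KK(IK)))
  [2] KK(IK)(I(KK(IK)))
  [3] K(I(KK(IK)))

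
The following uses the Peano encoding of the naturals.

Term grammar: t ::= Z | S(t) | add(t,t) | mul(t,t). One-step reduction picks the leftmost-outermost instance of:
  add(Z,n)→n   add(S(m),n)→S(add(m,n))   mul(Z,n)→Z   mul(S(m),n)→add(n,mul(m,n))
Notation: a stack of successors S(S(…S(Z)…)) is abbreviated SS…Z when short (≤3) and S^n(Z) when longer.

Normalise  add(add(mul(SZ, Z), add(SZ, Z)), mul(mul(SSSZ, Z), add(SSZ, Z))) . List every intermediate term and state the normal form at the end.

Answer: normal form = SZ  (in 16 steps)

Working:
  start: add(add(mul(SZ, Z), add(SZ, Z)), mul(mul(SSSZ, Z), add(SSZ, Z)))
  step 1: add(add(add(Z, mul(Z, Z)), add(SZ, Z)), mul(mul(SSSZ, Z), add(SSZ, Z)))
  step 2: add(add(mul(Z, Z), add(SZ, Z)), mul(mul(SSSZ, Z), add(SSZ, Z)))
  step 3: add(add(Z, add(SZ, Z)), mul(mul(SSSZ, Z), add(SSZ, Z)))
  step 4: add(add(SZ, Z), mul(mul(SSSZ, Z), add(SSZ, Z)))
  step 5: add(S(add(Z, Z)), mul(mul(SSSZ, Z), add(SSZ, Z)))
  step 6: S(add(add(Z, Z), mul(mul(SSSZ, Z), add(SSZ, Z))))
  step 7: S(add(Z, mul(mul(SSSZ, Z), add(SSZ, Z))))
  step 8: S(mul(mul(SSSZ, Z), add(SSZ, Z)))
  step 9: S(mul(add(Z, mul(SSZ, Z)), add(SSZ, Z)))
  step 10: S(mul(mul(SSZ, Z), add(SSZ, Z)))
  step 11: S(mul(add(Z, mul(SZ, Z)), add(SSZ, Z)))
  step 12: S(mul(mul(SZ, Z), add(SSZ, Z)))
  step 13: S(mul(add(Z, mul(Z, Z)), add(SSZ, Z)))
  step 14: S(mul(mul(Z, Z), add(SSZ, Z)))
  step 15: S(mul(Z, add(SSZ, Z)))
  step 16: SZ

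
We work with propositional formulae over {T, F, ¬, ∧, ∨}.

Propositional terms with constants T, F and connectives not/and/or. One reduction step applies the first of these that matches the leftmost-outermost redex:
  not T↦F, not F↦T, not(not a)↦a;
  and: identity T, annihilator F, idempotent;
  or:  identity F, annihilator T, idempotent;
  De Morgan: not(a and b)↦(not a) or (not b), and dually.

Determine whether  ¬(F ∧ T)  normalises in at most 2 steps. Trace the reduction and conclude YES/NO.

Answer: NO — after 2 steps the term is T ∨ ¬T, not yet normal

Derivation:
  start: ¬(F ∧ T)
  →1  ¬F ∨ ¬T
  →2  T ∨ ¬T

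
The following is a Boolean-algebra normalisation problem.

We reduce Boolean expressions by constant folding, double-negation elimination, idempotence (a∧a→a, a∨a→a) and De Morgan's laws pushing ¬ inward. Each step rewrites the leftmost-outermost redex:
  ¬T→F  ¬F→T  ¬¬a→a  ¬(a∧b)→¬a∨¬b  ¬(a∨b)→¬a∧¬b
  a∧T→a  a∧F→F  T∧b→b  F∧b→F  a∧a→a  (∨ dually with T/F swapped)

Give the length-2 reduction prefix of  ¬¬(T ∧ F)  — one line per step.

Answer: after 2 steps: F

Derivation:
  start: ¬¬(T ∧ F)
  [1] T ∧ F
  [2] F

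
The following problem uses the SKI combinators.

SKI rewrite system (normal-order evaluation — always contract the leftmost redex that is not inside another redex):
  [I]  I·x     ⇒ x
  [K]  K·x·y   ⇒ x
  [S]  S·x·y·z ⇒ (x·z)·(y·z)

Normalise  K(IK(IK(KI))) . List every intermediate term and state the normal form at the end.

Answer: normal form = K(K(K(KI)))  (in 2 steps)

Working:
  start: K(IK(IK(KI)))
  [1] K(K(IK(KI)))
  [2] K(K(K(KI)))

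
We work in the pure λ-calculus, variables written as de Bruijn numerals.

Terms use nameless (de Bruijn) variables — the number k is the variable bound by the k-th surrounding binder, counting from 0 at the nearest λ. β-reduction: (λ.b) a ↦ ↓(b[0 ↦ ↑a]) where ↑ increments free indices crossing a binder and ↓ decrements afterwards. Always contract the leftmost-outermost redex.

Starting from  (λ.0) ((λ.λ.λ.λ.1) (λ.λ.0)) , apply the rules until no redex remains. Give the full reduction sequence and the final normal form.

  start: (λ.0) ((λ.λ.λ.λ.1) (λ.λ.0))
  step 1: (λ.λ.λ.λ.1) (λ.λ.0)
  step 2: λ.λ.λ.1

Answer: normal form = λ.λ.λ.1  (in 2 steps)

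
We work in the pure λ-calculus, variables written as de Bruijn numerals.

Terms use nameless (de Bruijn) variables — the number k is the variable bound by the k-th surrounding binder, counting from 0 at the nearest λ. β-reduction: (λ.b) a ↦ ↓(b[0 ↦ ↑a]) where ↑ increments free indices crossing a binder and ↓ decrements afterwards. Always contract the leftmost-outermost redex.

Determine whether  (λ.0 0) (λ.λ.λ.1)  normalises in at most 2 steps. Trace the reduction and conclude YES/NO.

Answer: YES — reaches normal form λ.λ.1 in 2 ≤ 2 steps

Reduction:
  start: (λ.0 0) (λ.λ.λ.1)
  →1  (λ.λ.λ.1) (λ.λ.λ.1)
  →2  λ.λ.1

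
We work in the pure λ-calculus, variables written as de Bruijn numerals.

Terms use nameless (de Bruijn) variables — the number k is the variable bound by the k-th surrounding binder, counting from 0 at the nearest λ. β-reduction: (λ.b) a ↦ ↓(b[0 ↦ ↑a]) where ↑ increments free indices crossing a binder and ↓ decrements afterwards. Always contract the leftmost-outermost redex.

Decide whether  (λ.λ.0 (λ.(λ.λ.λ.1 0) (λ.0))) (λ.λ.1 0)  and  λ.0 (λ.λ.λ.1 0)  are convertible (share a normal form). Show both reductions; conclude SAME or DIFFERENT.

Answer: SAME — A ⇓ λ.0 (λ.λ.λ.1 0), B ⇓ λ.0 (λ.λ.λ.1 0)

Working:
Term A:
  start: (λ.λ.0 (λ.(λ.λ.λ.1 0) (λ.0))) (λ.λ.1 0)
  →1  λ.0 (λ.(λ.λ.λ.1 0) (λ.0))
  →2  λ.0 (λ.λ.λ.1 0)

Term B:
  start: λ.0 (λ.λ.λ.1 0)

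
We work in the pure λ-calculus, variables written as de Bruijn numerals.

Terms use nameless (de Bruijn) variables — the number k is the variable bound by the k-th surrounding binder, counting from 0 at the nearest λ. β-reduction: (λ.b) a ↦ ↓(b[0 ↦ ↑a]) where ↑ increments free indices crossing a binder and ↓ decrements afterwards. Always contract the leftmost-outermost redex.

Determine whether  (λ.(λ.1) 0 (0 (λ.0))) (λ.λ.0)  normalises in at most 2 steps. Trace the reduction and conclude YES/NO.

  start: (λ.(λ.1) 0 (0 (λ.0))) (λ.λ.0)
  →1  (λ.λ.λ.0) (λ.λ.0) ((λ.λ.0) (λ.0))
  →2  (λ.λ.0) ((λ.λ.0) (λ.0))

Answer: NO — after 2 steps the term is (λ.λ.0) ((λ.λ.0) (λ.0)), not yet normal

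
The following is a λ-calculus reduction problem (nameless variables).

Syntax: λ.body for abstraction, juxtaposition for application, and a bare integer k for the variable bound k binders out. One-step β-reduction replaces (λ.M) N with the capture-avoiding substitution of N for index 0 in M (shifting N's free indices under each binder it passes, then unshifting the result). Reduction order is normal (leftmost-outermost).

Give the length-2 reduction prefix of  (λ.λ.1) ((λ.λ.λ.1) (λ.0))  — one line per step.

Answer: after 2 steps: λ.λ.λ.1

Working:
  start: (λ.λ.1) ((λ.λ.λ.1) (λ.0))
  →1  λ.(λ.λ.λ.1) (λ.0)
  →2  λ.λ.λ.1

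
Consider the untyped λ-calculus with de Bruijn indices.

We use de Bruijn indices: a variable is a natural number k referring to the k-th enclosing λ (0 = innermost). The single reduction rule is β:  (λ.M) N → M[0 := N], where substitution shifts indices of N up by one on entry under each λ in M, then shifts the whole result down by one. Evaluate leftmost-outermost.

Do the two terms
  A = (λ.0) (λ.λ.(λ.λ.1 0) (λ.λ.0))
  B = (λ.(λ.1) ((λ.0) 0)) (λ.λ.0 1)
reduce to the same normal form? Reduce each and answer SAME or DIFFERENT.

Answer: DIFFERENT — A ⇓ λ.λ.λ.λ.0, B ⇓ λ.λ.0 1

Reduction:
Term A:
  start: (λ.0) (λ.λ.(λ.λ.1 0) (λ.λ.0))
  [1] λ.λ.(λ.λ.1 0) (λ.λ.0)
  [2] λ.λ.λ.(λ.λ.0) 0
  [3] λ.λ.λ.λ.0

Term B:
  start: (λ.(λ.1) ((λ.0) 0)) (λ.λ.0 1)
  [1] (λ.λ.λ.0 1) ((λ.0) (λ.λ.0 1))
  [2] λ.λ.0 1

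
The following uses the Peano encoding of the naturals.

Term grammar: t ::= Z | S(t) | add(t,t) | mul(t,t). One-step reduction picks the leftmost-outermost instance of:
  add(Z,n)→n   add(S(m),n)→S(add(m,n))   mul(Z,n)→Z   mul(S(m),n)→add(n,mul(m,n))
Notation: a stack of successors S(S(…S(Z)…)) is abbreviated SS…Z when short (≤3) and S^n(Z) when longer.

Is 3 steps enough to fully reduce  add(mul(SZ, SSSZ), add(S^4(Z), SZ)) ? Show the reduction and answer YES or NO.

  start: add(mul(SZ, SSSZ), add(S^4(Z), SZ))
  →1  add(add(SSSZ, mul(Z, SSSZ)), add(S^4(Z), SZ))
  →2  add(S(add(SSZ, mul(Z, SSSZ))), add(S^4(Z), SZ))
  →3  S(add(add(SSZ, mul(Z, SSSZ)), add(S^4(Z), SZ)))

Answer: NO — after 3 steps the term is S(add(add(SSZ, mul(Z, SSSZ)), add(S^4(Z), SZ))), not yet normal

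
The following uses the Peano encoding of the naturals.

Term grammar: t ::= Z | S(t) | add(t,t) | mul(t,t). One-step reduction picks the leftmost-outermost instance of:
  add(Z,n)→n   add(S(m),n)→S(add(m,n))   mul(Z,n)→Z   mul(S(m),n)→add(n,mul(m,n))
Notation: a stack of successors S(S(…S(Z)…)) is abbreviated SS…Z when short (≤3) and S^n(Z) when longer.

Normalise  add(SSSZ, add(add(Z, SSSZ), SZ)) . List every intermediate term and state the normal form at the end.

Answer: normal form = S^7(Z)  (in 9 steps)

Reduction:
  start: add(SSSZ, add(add(Z, SSSZ), SZ))
  step 1: S(add(SSZ, add(add(Z, SSSZ), SZ)))
  step 2: S(S(add(SZ, add(add(Z, SSSZ), SZ))))
  step 3: S(S(S(add(Z, add(add(Z, SSSZ), SZ)))))
  step 4: S(S(S(add(add(Z, SSSZ), SZ))))
  step 5: S(S(S(add(SSSZ, SZ))))
  step 6: S(S(S(S(add(SSZ, SZ)))))
  step 7: S(S(S(S(S(add(SZ, SZ))))))
  step 8: S(S(S(S(S(S(add(Z, SZ)))))))
  step 9: S^7(Z)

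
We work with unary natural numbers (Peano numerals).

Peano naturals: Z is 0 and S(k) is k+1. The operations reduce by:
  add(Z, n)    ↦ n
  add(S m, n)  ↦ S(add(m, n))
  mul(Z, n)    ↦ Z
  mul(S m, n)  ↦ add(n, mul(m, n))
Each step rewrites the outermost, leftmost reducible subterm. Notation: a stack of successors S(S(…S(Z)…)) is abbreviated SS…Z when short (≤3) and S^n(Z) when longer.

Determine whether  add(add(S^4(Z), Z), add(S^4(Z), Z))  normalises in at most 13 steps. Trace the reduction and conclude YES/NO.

Answer: NO — after 13 steps the term is S(S(S(S(S(S(S(add(SZ, Z)))))))), not yet normal

Reduction:
  start: add(add(S^4(Z), Z), add(S^4(Z), Z))
  [1] add(S(add(SSSZ, Z)), add(S^4(Z), Z))
  [2] S(add(add(SSSZ, Z), add(S^4(Z), Z)))
  [3] S(add(S(add(SSZ, Z)), add(S^4(Z), Z)))
  [4] S(S(add(add(SSZ, Z), add(S^4(Z), Z))))
  [5] S(S(add(S(add(SZ, Z)), add(S^4(Z), Z))))
  [6] S(S(S(add(add(SZ, Z), add(S^4(Z), Z)))))
  [7] S(S(S(add(S(add(Z, Z)), add(S^4(Z), Z)))))
  [8] S(S(S(S(add(add(Z, Z), add(S^4(Z), Z))))))
  [9] S(S(S(S(add(Z, add(S^4(Z), Z))))))
  [10] S(S(S(S(add(S^4(Z), Z)))))
  [11] S(S(S(S(S(add(SSSZ, Z))))))
  [12] S(S(S(S(S(S(add(SSZ, Z)))))))
  [13] S(S(S(S(S(S(S(add(SZ, Z))))))))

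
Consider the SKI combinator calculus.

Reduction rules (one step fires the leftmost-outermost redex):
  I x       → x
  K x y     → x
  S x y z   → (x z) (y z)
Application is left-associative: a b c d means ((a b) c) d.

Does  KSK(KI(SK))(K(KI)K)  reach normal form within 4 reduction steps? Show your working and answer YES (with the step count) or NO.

  start: KSK(KI(SK))(K(KI)K)
  [1] S(KI(SK))(K(KI)K)
  [2] SI(K(KI)K)
  [3] SI(KI)

Answer: YES — reaches normal form SI(KI) in 3 ≤ 4 steps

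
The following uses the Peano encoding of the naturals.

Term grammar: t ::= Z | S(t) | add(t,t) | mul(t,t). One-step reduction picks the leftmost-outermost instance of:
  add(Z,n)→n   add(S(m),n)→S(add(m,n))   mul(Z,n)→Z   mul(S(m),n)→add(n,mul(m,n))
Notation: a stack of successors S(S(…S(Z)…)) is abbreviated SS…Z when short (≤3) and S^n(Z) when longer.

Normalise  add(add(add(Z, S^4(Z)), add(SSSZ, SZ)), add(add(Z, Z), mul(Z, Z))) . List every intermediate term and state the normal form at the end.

  start: add(add(add(Z, S^4(Z)), add(SSSZ, SZ)), add(add(Z, Z), mul(Z, Z)))
  step 1: add(add(S^4(Z), add(SSSZ, SZ)), add(add(Z, Z), mul(Z, Z)))
  step 2: add(S(add(SSSZ, add(SSSZ, SZ))), add(add(Z, Z), mul(Z, Z)))
  step 3: S(add(add(SSSZ, add(SSSZ, SZ)), add(add(Z, Z), mul(Z, Z))))
  step 4: S(add(S(add(SSZ, add(SSSZ, SZ))), add(add(Z, Z), mul(Z, Z))))
  step 5: S(S(add(add(SSZ, add(SSSZ, SZ)), add(add(Z, Z), mul(Z, Z)))))
  step 6: S(S(add(S(add(SZ, add(SSSZ, SZ))), add(add(Z, Z), mul(Z, Z)))))
  step 7: S(S(S(add(add(SZ, add(SSSZ, SZ)), add(add(Z, Z), mul(Z, Z))))))
  step 8: S(S(S(add(S(add(Z, add(SSSZ, SZ))), add(add(Z, Z), mul(Z, Z))))))
  step 9: S(S(S(S(add(add(Z, add(SSSZ, SZ)), add(add(Z, Z), mul(Z, Z)))))))
  step 10: S(S(S(S(add(add(SSSZ, SZ), add(add(Z, Z), mul(Z, Z)))))))
  step 11: S(S(S(S(add(S(add(SSZ, SZ)), add(add(Z, Z), mul(Z, Z)))))))
  step 12: S(S(S(S(S(add(add(SSZ, SZ), add(add(Z, Z), mul(Z, Z))))))))
  step 13: S(S(S(S(S(add(S(add(SZ, SZ)), add(add(Z, Z), mul(Z, Z))))))))
  step 14: S(S(S(S(S(S(add(add(SZ, SZ), add(add(Z, Z), mul(Z, Z)))))))))
  step 15: S(S(S(S(S(S(add(S(add(Z, SZ)), add(add(Z, Z), mul(Z, Z)))))))))
  step 16: S(S(S(S(S(S(S(add(add(Z, SZ), add(add(Z, Z), mul(Z, Z))))))))))
  step 17: S(S(S(S(S(S(S(add(SZ, add(add(Z, Z), mul(Z, Z))))))))))
  step 18: S(S(S(S(S(S(S(S(add(Z, add(add(Z, Z), mul(Z, Z)))))))))))
  step 19: S(S(S(S(S(S(S(S(add(add(Z, Z), mul(Z, Z))))))))))
  step 20: S(S(S(S(S(S(S(S(add(Z, mul(Z, Z))))))))))
  step 21: S(S(S(S(S(S(S(S(mul(Z, Z)))))))))
  step 22: S^8(Z)

Answer: normal form = S^8(Z)  (in 22 steps)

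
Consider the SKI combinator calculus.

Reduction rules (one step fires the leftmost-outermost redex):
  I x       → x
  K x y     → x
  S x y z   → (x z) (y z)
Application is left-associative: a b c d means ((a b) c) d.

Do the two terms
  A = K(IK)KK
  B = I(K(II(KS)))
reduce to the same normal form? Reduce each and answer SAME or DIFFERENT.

Term A:
  start: K(IK)KK
  [1] IKK
  [2] KK

Term B:
  start: I(K(II(KS)))
  [1] K(II(KS))
  [2] K(I(KS))
  [3] K(KS)

Answer: DIFFERENT — A ⇓ KK, B ⇓ K(KS)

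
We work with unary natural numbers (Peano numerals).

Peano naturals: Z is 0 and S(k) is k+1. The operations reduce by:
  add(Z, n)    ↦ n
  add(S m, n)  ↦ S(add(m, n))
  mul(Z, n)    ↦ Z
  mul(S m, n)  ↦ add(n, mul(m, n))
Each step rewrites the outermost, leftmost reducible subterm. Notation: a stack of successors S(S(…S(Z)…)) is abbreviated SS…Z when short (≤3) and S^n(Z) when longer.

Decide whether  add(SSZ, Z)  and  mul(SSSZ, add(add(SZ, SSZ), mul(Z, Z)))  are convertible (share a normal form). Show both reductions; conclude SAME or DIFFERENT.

Term A:
  start: add(SSZ, Z)
  [1] S(add(SZ, Z))
  [2] S(S(add(Z, Z)))
  [3] SSZ

Term B:
  start: mul(SSSZ, add(add(SZ, SSZ), mul(Z, Z)))
  [1] add(add(add(SZ, SSZ), mul(Z, Z)), mul(SSZ, add(add(SZ, SSZ), mul(Z, Z))))
  [2] add(add(S(add(Z, SSZ)), mul(Z, Z)), mul(SSZ, add(add(SZ, SSZ), mul(Z, Z))))
  [3] add(S(add(add(Z, SSZ), mul(Z, Z))), mul(SSZ, add(add(SZ, SSZ), mul(Z, Z))))
  [4] S(add(add(add(Z, SSZ), mul(Z, Z)), mul(SSZ, add(add(SZ, SSZ), mul(Z, Z)))))
  [5] S(add(add(SSZ, mul(Z, Z)), mul(SSZ, add(add(SZ, SSZ), mul(Z, Z)))))
  [6] S(add(S(add(SZ, mul(Z, Z))), mul(SSZ, add(add(SZ, SSZ), mul(Z, Z)))))
  [7] S(S(add(add(SZ, mul(Z, Z)), mul(SSZ, add(add(SZ, SSZ), mul(Z, Z))))))
  [8] S(S(add(S(add(Z, mul(Z, Z))), mul(SSZ, add(add(SZ, SSZ), mul(Z, Z))))))
  [9] S(S(S(add(add(Z, mul(Z, Z)), mul(SSZ, add(add(SZ, SSZ), mul(Z, Z)))))))
  [10] S(S(S(add(mul(Z, Z), mul(SSZ, add(add(SZ, SSZ), mul(Z, Z)))))))
  [11] S(S(S(add(Z, mul(SSZ, add(add(SZ, SSZ), mul(Z, Z)))))))
  [12] S(S(S(mul(SSZ, add(add(SZ, SSZ), mul(Z, Z))))))
  [13] S(S(S(add(add(add(SZ, SSZ), mul(Z, Z)), mul(SZ, add(add(SZ, SSZ), mul(Z, Z)))))))
  [14] S(S(S(add(add(S(add(Z, SSZ)), mul(Z, Z)), mul(SZ, add(add(SZ, SSZ), mul(Z, Z)))))))
  [15] S(S(S(add(S(add(add(Z, SSZ), mul(Z, Z))), mul(SZ, add(add(SZ, SSZ), mul(Z, Z)))))))
  [16] S(S(S(S(add(add(add(Z, SSZ), mul(Z, Z)), mul(SZ, add(add(SZ, SSZ), mul(Z, Z))))))))
  [17] S(S(S(S(add(add(SSZ, mul(Z, Z)), mul(SZ, add(add(SZ, SSZ), mul(Z, Z))))))))
  [18] S(S(S(S(add(S(add(SZ, mul(Z, Z))), mul(SZ, add(add(SZ, SSZ), mul(Z, Z))))))))
  [19] S(S(S(S(S(add(add(SZ, mul(Z, Z)), mul(SZ, add(add(SZ, SSZ), mul(Z, Z)))))))))
  [20] S(S(S(S(S(add(S(add(Z, mul(Z, Z))), mul(SZ, add(add(SZ, SSZ), mul(Z, Z)))))))))
  [21] S(S(S(S(S(S(add(add(Z, mul(Z, Z)), mul(SZ, add(add(SZ, SSZ), mul(Z, Z))))))))))
  [22] S(S(S(S(S(S(add(mul(Z, Z), mul(SZ, add(add(SZ, SSZ), mul(Z, Z))))))))))
  [23] S(S(S(S(S(S(add(Z, mul(SZ, add(add(SZ, SSZ), mul(Z, Z))))))))))
  [24] S(S(S(S(S(S(mul(SZ, add(add(SZ, SSZ), mul(Z, Z)))))))))
  [25] S(S(S(S(S(S(add(add(add(SZ, SSZ), mul(Z, Z)), mul(Z, add(add(SZ, SSZ), mul(Z, Z))))))))))
  [26] S(S(S(S(S(S(add(add(S(add(Z, SSZ)), mul(Z, Z)), mul(Z, add(add(SZ, SSZ), mul(Z, Z))))))))))
  [27] S(S(S(S(S(S(add(S(add(add(Z, SSZ), mul(Z, Z))), mul(Z, add(add(SZ, SSZ), mul(Z, Z))))))))))
  [28] S(S(S(S(S(S(S(add(add(add(Z, SSZ), mul(Z, Z)), mul(Z, add(add(SZ, SSZ), mul(Z, Z)))))))))))
  [29] S(S(S(S(S(S(S(add(add(SSZ, mul(Z, Z)), mul(Z, add(add(SZ, SSZ), mul(Z, Z)))))))))))
  [30] S(S(S(S(S(S(S(add(S(add(SZ, mul(Z, Z))), mul(Z, add(add(SZ, SSZ), mul(Z, Z)))))))))))
  [31] S(S(S(S(S(S(S(S(add(add(SZ, mul(Z, Z)), mul(Z, add(add(SZ, SSZ), mul(Z, Z))))))))))))
  [32] S(S(S(S(S(S(S(S(add(S(add(Z, mul(Z, Z))), mul(Z, add(add(SZ, SSZ), mul(Z, Z))))))))))))
  [33] S(S(S(S(S(S(S(S(S(add(add(Z, mul(Z, Z)), mul(Z, add(add(SZ, SSZ), mul(Z, Z)))))))))))))
  [34] S(S(S(S(S(S(S(S(S(add(mul(Z, Z), mul(Z, add(add(SZ, SSZ), mul(Z, Z)))))))))))))
  [35] S(S(S(S(S(S(S(S(S(add(Z, mul(Z, add(add(SZ, SSZ), mul(Z, Z)))))))))))))
  [36] S(S(S(S(S(S(S(S(S(mul(Z, add(add(SZ, SSZ), mul(Z, Z))))))))))))
  [37] S^9(Z)

Answer: DIFFERENT — A ⇓ SSZ, B ⇓ S^9(Z)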